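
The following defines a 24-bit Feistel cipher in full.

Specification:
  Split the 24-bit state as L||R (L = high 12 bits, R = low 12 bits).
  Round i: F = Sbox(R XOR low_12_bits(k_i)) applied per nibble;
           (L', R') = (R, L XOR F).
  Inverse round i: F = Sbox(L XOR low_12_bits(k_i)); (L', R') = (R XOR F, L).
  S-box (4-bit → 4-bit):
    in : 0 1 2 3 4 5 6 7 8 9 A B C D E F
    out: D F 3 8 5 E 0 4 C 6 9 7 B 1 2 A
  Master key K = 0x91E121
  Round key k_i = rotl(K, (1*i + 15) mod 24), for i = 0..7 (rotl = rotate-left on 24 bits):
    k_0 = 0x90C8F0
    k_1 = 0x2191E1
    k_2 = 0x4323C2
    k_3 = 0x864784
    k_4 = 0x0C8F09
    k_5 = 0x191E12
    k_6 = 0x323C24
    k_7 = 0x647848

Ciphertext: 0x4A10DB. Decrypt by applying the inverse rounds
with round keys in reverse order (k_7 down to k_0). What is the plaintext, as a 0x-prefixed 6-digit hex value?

0x3715E2

s_0 = ciphertext = 0x4A10DB
s_1 = InvRound(s_0, k_7) = 0xBFD4A1
s_2 = InvRound(s_1, k_6) = 0x0B7BFD
s_3 = InvRound(s_2, k_5) = 0x9630B7
s_4 = InvRound(s_3, k_4) = 0x0BE963
s_5 = InvRound(s_4, k_3) = 0xDEA0BE
s_6 = InvRound(s_5, k_2) = 0x282DEA
s_7 = InvRound(s_6, k_1) = 0x5E2282
s_8 = InvRound(s_7, k_0) = 0x3715E2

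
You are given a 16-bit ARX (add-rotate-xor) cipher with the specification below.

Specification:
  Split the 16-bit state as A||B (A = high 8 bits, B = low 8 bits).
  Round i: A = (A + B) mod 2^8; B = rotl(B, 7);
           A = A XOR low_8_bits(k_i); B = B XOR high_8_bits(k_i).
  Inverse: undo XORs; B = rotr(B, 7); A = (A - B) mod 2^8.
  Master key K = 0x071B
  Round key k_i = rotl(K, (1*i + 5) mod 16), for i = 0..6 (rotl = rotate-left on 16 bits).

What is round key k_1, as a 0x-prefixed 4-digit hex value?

0xC6C1

K = 0x071B
k_0 = rotl(K, (1*0+5) mod 16) = rotl(K, 5) = 0xE360
k_1 = rotl(K, (1*1+5) mod 16) = rotl(K, 6) = 0xC6C1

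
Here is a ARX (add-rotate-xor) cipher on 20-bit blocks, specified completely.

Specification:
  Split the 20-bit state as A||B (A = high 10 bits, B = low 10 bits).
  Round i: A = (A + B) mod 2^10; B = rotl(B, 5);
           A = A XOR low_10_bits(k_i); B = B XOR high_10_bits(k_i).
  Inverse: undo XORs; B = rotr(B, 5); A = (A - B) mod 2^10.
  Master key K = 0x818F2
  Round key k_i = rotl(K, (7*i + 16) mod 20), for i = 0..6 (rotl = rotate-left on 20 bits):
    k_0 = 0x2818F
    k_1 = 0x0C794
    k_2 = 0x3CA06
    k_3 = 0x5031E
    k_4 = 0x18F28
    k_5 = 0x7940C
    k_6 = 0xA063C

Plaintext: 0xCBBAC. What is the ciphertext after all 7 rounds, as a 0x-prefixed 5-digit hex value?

0x7FDA9

s_0 = plaintext = 0xCBBAC
s_1 = Round(s_0, k_0) = 0xD553D
s_2 = Round(s_1, k_1) = 0xC1B98
s_3 = Round(s_2, k_2) = 0x263EE
s_4 = Round(s_3, k_3) = 0xE609F
s_5 = Round(s_4, k_4) = 0xC7F87
s_6 = Round(s_5, k_5) = 0xAA919
s_7 = Round(s_6, k_6) = 0x7FDA9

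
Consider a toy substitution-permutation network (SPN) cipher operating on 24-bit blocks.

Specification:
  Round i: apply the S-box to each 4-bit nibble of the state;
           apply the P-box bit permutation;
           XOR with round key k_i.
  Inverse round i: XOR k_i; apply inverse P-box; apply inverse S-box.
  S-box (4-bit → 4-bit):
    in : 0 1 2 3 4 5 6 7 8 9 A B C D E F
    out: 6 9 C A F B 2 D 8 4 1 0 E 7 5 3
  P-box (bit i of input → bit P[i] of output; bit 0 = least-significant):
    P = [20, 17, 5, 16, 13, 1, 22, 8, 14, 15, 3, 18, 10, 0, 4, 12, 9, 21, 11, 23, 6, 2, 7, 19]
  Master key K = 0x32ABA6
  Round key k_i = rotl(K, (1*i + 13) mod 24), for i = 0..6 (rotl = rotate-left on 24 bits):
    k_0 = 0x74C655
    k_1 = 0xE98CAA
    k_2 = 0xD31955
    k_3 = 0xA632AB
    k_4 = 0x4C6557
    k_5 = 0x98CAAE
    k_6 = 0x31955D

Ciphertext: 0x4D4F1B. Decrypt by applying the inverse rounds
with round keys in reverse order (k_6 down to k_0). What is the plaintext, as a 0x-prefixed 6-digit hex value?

s_0 = ciphertext = 0x4D4F1B
s_1 = InvRound(s_0, k_6) = 0x5D850A
s_2 = InvRound(s_1, k_5) = 0x07A122
s_3 = InvRound(s_2, k_4) = 0x5BDF9C
s_4 = InvRound(s_3, k_3) = 0x3CD547
s_5 = InvRound(s_4, k_2) = 0x8CE503
s_6 = InvRound(s_5, k_1) = 0x906772
s_7 = InvRound(s_6, k_0) = 0x636349

0x636349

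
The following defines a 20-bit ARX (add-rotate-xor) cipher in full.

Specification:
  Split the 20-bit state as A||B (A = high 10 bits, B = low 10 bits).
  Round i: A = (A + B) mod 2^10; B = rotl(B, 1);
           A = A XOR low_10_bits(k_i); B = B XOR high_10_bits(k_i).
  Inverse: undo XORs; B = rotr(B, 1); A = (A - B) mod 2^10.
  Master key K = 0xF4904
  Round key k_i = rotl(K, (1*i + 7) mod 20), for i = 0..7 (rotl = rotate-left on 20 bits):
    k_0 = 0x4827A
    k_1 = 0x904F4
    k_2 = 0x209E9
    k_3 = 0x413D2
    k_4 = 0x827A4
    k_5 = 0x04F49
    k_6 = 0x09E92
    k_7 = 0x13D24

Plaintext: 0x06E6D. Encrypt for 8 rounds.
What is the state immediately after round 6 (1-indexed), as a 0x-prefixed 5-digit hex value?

s_0 = plaintext = 0x06E6D
s_1 = Round(s_0, k_0) = 0x3C9FB
s_2 = Round(s_1, k_1) = 0x865B7
s_3 = Round(s_2, k_2) = 0x8E7EC
s_4 = Round(s_3, k_3) = 0x7DEDD
s_5 = Round(s_4, k_4) = 0xDC3B2
s_6 = Round(s_5, k_5) = 0x1AF76
s_7 = Round(s_6, k_6) = 0x5CECA
s_8 = Round(s_7, k_7) = 0x465DA

0x1AF76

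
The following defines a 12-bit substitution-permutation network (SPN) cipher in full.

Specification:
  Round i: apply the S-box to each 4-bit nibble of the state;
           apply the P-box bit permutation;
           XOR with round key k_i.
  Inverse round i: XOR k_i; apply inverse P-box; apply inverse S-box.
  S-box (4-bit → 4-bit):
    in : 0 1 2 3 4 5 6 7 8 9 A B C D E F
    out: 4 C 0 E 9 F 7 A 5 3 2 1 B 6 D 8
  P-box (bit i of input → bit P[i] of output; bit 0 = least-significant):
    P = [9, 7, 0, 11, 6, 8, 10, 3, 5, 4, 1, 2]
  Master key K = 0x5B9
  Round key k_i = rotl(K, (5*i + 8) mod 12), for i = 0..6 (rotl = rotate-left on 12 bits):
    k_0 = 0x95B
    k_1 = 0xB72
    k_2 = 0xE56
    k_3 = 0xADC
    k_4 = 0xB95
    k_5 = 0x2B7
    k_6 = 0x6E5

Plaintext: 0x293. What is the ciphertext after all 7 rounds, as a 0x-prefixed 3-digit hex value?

s_0 = plaintext = 0x293
s_1 = Round(s_0, k_0) = 0x09A
s_2 = Round(s_1, k_1) = 0xAB0
s_3 = Round(s_2, k_2) = 0xE07
s_4 = Round(s_3, k_3) = 0x67A
s_5 = Round(s_4, k_4) = 0xA2F
s_6 = Round(s_5, k_5) = 0xAA7
s_7 = Round(s_6, k_6) = 0xF75

0xF75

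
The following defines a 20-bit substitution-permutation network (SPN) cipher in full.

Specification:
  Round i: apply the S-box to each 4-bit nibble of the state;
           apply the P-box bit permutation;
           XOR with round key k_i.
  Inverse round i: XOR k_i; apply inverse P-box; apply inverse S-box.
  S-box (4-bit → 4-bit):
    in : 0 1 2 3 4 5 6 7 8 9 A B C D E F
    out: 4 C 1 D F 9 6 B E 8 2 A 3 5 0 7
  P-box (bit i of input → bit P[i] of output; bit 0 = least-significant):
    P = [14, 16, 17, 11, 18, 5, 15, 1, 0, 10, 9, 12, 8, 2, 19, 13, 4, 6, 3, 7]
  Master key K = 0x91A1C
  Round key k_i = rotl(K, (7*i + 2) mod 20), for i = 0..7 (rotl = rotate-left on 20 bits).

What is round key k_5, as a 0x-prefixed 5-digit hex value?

K = 0x91A1C
k_0 = rotl(K, (7*0+2) mod 20) = rotl(K, 2) = 0x46872
k_1 = rotl(K, (7*1+2) mod 20) = rotl(K, 9) = 0x43923
k_2 = rotl(K, (7*2+2) mod 20) = rotl(K, 16) = 0xC91A1
k_3 = rotl(K, (7*3+2) mod 20) = rotl(K, 3) = 0x8D0E4
k_4 = rotl(K, (7*4+2) mod 20) = rotl(K, 10) = 0x87246
k_5 = rotl(K, (7*5+2) mod 20) = rotl(K, 17) = 0x92343

0x92343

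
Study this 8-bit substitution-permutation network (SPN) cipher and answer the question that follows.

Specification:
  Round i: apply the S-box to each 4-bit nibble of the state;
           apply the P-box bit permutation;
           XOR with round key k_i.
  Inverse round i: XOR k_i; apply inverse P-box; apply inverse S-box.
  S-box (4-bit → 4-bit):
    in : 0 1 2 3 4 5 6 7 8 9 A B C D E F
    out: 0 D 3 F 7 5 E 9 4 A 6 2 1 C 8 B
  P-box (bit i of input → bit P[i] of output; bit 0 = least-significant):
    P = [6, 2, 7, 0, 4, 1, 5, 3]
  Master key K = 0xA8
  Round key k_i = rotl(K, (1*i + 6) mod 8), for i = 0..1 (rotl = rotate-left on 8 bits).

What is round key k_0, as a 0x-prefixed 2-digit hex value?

K = 0xA8
k_0 = rotl(K, (1*0+6) mod 8) = rotl(K, 6) = 0x2A

0x2A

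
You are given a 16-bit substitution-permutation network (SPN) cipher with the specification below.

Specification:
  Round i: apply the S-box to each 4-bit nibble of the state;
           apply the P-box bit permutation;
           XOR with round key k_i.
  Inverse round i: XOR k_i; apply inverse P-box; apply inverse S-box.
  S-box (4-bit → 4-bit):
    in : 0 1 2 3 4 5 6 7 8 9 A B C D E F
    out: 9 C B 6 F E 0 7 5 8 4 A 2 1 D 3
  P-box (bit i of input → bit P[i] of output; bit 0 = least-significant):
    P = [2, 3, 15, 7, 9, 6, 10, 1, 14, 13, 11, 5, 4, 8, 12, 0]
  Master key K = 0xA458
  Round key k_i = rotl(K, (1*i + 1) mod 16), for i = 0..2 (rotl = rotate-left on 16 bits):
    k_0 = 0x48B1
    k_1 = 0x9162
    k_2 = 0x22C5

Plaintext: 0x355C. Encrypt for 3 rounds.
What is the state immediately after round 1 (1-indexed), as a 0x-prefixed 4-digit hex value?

0x75DB

s_0 = plaintext = 0x355C
s_1 = Round(s_0, k_0) = 0x75DB
s_2 = Round(s_1, k_1) = 0xAADA
s_3 = Round(s_2, k_2) = 0xB8C5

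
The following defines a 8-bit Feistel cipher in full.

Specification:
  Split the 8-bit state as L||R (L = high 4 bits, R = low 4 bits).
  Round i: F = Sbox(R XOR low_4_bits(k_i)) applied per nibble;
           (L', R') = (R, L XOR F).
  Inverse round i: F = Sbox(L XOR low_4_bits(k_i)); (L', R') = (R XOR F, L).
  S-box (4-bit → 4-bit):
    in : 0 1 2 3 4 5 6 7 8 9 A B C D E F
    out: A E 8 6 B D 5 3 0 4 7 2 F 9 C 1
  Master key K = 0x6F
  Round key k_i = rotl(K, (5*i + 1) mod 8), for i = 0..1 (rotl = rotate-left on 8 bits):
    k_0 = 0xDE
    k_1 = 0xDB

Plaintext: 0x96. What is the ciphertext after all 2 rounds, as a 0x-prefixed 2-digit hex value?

0x9E

s_0 = plaintext = 0x96
s_1 = Round(s_0, k_0) = 0x69
s_2 = Round(s_1, k_1) = 0x9E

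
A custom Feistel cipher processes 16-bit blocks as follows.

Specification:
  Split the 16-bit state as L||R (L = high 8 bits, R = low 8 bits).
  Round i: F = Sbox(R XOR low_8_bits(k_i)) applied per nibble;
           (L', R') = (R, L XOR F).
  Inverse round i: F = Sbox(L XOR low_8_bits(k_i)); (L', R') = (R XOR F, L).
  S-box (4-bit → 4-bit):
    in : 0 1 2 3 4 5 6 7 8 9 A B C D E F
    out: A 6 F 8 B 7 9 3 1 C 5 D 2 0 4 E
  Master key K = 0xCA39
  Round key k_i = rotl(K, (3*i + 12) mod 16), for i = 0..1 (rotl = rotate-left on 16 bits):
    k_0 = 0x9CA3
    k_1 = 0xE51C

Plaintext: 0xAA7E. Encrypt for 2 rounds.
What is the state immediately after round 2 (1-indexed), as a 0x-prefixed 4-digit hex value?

s_0 = plaintext = 0xAA7E
s_1 = Round(s_0, k_0) = 0x7EAA
s_2 = Round(s_1, k_1) = 0xAAA7

0xAAA7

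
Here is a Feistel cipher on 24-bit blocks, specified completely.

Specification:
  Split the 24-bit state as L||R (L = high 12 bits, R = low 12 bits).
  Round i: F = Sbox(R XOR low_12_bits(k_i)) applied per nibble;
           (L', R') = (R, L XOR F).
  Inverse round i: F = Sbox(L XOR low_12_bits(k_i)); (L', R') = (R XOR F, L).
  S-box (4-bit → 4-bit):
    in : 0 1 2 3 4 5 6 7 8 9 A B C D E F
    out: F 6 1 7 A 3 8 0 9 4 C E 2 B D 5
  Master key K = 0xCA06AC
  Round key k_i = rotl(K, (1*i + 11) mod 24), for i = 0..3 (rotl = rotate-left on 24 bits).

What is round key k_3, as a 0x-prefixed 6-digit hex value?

0xAB3281

K = 0xCA06AC
k_0 = rotl(K, (1*0+11) mod 24) = rotl(K, 11) = 0x356650
k_1 = rotl(K, (1*1+11) mod 24) = rotl(K, 12) = 0x6ACCA0
k_2 = rotl(K, (1*2+11) mod 24) = rotl(K, 13) = 0xD59940
k_3 = rotl(K, (1*3+11) mod 24) = rotl(K, 14) = 0xAB3281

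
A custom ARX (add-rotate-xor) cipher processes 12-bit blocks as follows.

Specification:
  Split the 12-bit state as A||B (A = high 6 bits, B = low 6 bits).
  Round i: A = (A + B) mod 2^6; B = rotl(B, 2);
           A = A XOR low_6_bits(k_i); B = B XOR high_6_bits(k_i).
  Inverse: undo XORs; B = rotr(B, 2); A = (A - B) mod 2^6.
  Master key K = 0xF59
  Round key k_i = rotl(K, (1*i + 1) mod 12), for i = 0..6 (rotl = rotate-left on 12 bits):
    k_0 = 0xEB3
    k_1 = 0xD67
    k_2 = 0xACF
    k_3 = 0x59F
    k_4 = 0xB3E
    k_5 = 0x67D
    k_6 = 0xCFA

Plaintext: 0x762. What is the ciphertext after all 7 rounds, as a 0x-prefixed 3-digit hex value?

0x408

s_0 = plaintext = 0x762
s_1 = Round(s_0, k_0) = 0x330
s_2 = Round(s_1, k_1) = 0x6F6
s_3 = Round(s_2, k_2) = 0x7B0
s_4 = Round(s_3, k_3) = 0x455
s_5 = Round(s_4, k_4) = 0x639
s_6 = Round(s_5, k_5) = 0xB3E
s_7 = Round(s_6, k_6) = 0x408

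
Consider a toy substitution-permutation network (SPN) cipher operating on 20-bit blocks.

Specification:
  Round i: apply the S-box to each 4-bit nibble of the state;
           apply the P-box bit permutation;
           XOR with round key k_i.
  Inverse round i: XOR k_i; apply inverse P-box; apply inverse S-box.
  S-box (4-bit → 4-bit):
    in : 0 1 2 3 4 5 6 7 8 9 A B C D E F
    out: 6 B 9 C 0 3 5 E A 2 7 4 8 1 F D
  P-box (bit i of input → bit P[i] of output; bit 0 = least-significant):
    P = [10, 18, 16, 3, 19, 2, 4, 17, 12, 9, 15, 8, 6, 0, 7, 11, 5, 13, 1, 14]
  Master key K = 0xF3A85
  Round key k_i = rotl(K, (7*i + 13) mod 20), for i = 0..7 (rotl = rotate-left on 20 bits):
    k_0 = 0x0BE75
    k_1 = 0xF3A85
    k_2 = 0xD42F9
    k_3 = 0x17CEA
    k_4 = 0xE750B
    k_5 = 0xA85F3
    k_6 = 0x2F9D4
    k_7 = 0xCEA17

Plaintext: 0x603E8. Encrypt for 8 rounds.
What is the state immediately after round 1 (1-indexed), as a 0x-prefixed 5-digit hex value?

s_0 = plaintext = 0x603E8
s_1 = Round(s_0, k_0) = 0xE3FCA
s_2 = Round(s_1, k_1) = 0x8C727
s_3 = Round(s_2, k_2) = 0x2A9F1
s_4 = Round(s_3, k_3) = 0xF3A13
s_5 = Round(s_4, k_4) = 0x5AFA5
s_6 = Round(s_5, k_5) = 0x63006
s_7 = Round(s_6, k_6) = 0x37762
s_8 = Round(s_7, k_7) = 0x4258C

0xE3FCA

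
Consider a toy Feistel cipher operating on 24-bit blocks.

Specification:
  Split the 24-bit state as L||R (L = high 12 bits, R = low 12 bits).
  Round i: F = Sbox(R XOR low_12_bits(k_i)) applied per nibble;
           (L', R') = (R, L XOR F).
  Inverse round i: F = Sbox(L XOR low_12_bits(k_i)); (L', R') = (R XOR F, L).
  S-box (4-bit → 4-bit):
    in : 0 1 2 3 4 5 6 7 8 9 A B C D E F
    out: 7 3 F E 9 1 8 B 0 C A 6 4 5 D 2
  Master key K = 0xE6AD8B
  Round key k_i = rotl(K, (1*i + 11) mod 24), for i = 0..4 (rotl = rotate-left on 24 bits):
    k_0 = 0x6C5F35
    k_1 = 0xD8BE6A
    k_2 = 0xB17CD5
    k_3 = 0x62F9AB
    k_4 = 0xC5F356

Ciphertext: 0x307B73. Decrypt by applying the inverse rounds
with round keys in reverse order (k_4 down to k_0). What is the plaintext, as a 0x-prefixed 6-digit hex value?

s_0 = ciphertext = 0x307B73
s_1 = InvRound(s_0, k_4) = 0xC60307
s_2 = InvRound(s_1, k_3) = 0x241C60
s_3 = InvRound(s_2, k_2) = 0x1A9241
s_4 = InvRound(s_3, k_1) = 0x00F1A9
s_5 = InvRound(s_4, k_0) = 0x34300F

0x34300F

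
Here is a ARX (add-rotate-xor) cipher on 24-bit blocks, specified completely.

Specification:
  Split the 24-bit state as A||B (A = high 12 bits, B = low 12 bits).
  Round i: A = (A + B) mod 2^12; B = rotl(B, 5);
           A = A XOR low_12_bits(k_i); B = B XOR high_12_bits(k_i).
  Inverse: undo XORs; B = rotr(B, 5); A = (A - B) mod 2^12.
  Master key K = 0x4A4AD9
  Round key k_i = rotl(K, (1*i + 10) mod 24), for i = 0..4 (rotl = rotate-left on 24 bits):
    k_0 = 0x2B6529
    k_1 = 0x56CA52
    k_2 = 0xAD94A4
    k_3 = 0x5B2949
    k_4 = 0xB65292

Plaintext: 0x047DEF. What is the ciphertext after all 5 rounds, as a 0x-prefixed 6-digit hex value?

s_0 = plaintext = 0x047DEF
s_1 = Round(s_0, k_0) = 0xB1FF4D
s_2 = Round(s_1, k_1) = 0x03ECD2
s_3 = Round(s_2, k_2) = 0x9B4080
s_4 = Round(s_3, k_3) = 0x37D5B3
s_5 = Round(s_4, k_4) = 0xBA2D0E

0xBA2D0E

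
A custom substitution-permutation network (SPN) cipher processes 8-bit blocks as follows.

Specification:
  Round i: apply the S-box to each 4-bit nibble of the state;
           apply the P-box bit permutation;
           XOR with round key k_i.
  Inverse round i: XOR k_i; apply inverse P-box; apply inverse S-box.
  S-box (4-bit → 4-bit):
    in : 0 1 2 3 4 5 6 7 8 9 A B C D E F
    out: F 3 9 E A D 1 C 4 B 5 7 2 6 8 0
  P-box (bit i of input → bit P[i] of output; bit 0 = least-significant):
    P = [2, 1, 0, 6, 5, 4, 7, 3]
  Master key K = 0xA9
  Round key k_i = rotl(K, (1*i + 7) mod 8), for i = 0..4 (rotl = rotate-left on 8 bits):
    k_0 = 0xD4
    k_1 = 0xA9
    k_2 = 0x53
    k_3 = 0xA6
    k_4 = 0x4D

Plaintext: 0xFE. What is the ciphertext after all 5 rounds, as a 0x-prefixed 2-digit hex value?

0x6B

s_0 = plaintext = 0xFE
s_1 = Round(s_0, k_0) = 0x94
s_2 = Round(s_1, k_1) = 0xD3
s_3 = Round(s_2, k_2) = 0x80
s_4 = Round(s_3, k_3) = 0x61
s_5 = Round(s_4, k_4) = 0x6B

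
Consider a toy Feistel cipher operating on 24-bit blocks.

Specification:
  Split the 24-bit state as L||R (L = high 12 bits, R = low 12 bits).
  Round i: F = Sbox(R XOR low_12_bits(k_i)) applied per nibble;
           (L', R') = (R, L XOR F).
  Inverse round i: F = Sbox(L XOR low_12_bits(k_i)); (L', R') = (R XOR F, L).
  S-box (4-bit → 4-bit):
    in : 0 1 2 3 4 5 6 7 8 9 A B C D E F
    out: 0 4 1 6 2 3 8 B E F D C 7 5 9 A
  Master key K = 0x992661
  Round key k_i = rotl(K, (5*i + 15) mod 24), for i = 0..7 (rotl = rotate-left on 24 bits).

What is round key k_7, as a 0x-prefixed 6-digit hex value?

0x649986

K = 0x992661
k_0 = rotl(K, (5*0+15) mod 24) = rotl(K, 15) = 0x30CC93
k_1 = rotl(K, (5*1+15) mod 24) = rotl(K, 20) = 0x199266
k_2 = rotl(K, (5*2+15) mod 24) = rotl(K, 1) = 0x324CC3
k_3 = rotl(K, (5*3+15) mod 24) = rotl(K, 6) = 0x499866
k_4 = rotl(K, (5*4+15) mod 24) = rotl(K, 11) = 0x330CC9
k_5 = rotl(K, (5*5+15) mod 24) = rotl(K, 16) = 0x619926
k_6 = rotl(K, (5*6+15) mod 24) = rotl(K, 21) = 0x3324CC
k_7 = rotl(K, (5*7+15) mod 24) = rotl(K, 2) = 0x649986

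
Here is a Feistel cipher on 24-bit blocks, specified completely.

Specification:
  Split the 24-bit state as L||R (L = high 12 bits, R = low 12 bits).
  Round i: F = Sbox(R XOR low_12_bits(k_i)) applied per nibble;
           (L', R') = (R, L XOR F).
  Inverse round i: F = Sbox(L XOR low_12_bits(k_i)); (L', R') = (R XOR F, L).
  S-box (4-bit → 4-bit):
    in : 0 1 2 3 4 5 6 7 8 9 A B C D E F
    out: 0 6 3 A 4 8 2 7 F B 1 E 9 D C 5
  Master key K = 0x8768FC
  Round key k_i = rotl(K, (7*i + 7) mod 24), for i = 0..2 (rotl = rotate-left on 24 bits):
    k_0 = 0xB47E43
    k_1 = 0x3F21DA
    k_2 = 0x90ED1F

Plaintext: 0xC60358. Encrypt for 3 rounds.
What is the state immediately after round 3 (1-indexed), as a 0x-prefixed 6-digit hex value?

0x38CDB4

s_0 = plaintext = 0xC60358
s_1 = Round(s_0, k_0) = 0x35810E
s_2 = Round(s_1, k_1) = 0x10E38C
s_3 = Round(s_2, k_2) = 0x38CDB4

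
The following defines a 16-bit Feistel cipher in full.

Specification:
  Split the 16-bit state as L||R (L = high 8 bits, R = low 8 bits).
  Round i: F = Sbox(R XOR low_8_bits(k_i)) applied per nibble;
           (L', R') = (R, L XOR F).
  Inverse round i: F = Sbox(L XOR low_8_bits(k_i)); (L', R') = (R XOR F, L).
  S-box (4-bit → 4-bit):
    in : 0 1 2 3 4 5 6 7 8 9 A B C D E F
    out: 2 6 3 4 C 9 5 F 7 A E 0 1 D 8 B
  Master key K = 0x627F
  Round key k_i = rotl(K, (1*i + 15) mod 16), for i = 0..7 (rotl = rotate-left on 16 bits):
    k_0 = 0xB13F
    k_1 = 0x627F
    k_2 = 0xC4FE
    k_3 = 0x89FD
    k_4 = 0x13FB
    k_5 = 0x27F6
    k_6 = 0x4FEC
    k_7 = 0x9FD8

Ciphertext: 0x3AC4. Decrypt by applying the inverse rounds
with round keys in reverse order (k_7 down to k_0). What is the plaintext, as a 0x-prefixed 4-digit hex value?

s_0 = ciphertext = 0x3AC4
s_1 = InvRound(s_0, k_7) = 0x473A
s_2 = InvRound(s_1, k_6) = 0xDA47
s_3 = InvRound(s_2, k_5) = 0x76DA
s_4 = InvRound(s_3, k_4) = 0xA776
s_5 = InvRound(s_4, k_3) = 0xE8A7
s_6 = InvRound(s_5, k_2) = 0xC2E8
s_7 = InvRound(s_6, k_1) = 0xE5C2
s_8 = InvRound(s_7, k_0) = 0x1CE5

0x1CE5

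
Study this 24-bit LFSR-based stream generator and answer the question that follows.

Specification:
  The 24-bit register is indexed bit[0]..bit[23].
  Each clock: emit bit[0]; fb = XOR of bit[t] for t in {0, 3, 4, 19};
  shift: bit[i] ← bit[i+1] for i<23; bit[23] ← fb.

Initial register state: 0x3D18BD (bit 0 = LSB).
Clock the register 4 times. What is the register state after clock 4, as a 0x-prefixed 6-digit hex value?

0x63D18B

reg_0 = 0x3D18BD
clock 1: out=1, reg = 0x1E8C5E
clock 2: out=0, reg = 0x8F462F
clock 3: out=1, reg = 0xC7A317
clock 4: out=1, reg = 0x63D18B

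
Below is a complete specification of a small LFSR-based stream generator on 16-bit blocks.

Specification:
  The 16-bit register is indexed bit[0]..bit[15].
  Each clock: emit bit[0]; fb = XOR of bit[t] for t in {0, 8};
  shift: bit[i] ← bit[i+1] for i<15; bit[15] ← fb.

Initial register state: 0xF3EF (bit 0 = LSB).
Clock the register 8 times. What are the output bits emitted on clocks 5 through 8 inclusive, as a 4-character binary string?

reg_0 = 0xF3EF
clock 1: out=1, reg = 0x79F7
clock 2: out=1, reg = 0x3CFB
clock 3: out=1, reg = 0x9E7D
clock 4: out=1, reg = 0xCF3E
clock 5: out=0, reg = 0xE79F
clock 6: out=1, reg = 0x73CF
clock 7: out=1, reg = 0x39E7
clock 8: out=1, reg = 0x1CF3

0111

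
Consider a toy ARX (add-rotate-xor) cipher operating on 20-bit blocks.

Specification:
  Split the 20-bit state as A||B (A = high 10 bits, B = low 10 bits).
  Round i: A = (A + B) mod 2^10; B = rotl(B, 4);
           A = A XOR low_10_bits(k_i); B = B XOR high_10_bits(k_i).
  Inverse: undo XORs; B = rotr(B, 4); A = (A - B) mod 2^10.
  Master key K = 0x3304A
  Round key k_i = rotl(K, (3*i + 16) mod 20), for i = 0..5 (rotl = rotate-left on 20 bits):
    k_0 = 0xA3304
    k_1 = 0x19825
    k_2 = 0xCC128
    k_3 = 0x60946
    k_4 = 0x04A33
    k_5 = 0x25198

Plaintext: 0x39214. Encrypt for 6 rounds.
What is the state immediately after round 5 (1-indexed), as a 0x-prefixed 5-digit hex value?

s_0 = plaintext = 0x39214
s_1 = Round(s_0, k_0) = 0x7F3C4
s_2 = Round(s_1, k_1) = 0x79429
s_3 = Round(s_2, k_2) = 0xC99A0
s_4 = Round(s_3, k_3) = 0x60384
s_5 = Round(s_4, k_4) = 0xCDC5C
s_6 = Round(s_5, k_5) = 0x82D55

0xCDC5C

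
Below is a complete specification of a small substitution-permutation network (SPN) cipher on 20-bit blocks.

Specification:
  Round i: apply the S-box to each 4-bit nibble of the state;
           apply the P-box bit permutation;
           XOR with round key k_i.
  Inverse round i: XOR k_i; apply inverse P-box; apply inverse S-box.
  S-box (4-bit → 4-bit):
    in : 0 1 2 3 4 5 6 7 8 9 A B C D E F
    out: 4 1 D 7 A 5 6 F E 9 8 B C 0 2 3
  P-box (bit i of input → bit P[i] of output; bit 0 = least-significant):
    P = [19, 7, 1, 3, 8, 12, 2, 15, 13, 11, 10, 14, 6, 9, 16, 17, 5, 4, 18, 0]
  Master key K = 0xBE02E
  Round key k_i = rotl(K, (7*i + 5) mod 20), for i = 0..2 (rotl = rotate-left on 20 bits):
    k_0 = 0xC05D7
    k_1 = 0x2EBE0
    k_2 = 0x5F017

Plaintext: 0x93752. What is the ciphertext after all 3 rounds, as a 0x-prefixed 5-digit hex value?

0x02E6E

s_0 = plaintext = 0x93752
s_1 = Round(s_0, k_0) = 0x56AB8
s_2 = Round(s_1, k_1) = 0x7384A
s_3 = Round(s_2, k_2) = 0x02E6E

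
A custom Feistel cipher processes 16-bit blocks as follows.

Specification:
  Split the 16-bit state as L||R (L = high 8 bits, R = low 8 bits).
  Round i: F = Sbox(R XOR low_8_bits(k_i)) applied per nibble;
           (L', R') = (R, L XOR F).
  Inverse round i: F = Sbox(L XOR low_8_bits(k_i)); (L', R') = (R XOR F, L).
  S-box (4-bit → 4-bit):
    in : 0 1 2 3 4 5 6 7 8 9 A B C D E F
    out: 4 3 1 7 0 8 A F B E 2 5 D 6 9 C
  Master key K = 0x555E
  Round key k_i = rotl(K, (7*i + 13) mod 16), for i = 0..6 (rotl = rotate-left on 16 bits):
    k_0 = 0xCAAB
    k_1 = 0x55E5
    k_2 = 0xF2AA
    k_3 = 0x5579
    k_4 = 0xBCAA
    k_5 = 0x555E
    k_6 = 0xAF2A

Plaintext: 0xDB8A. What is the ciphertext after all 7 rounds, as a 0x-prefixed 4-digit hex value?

0xBCCF

s_0 = plaintext = 0xDB8A
s_1 = Round(s_0, k_0) = 0x8AC8
s_2 = Round(s_1, k_1) = 0xC89C
s_3 = Round(s_2, k_2) = 0x9CB2
s_4 = Round(s_3, k_3) = 0xB249
s_5 = Round(s_4, k_4) = 0x4925
s_6 = Round(s_5, k_5) = 0x25BC
s_7 = Round(s_6, k_6) = 0xBCCF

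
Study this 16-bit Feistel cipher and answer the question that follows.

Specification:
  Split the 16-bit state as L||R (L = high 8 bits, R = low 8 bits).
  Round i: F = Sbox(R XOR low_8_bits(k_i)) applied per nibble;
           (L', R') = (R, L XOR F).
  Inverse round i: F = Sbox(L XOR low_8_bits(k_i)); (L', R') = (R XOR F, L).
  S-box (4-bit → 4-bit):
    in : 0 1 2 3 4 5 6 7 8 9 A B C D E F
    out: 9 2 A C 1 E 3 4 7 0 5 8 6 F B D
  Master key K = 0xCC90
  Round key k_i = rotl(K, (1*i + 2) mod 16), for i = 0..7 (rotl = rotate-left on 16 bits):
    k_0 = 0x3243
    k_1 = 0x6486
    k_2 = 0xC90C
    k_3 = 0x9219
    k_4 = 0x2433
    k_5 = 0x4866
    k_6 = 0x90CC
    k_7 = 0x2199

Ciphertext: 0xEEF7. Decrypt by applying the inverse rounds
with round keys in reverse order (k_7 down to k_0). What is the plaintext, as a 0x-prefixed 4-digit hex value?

0x4735

s_0 = ciphertext = 0xEEF7
s_1 = InvRound(s_0, k_7) = 0xB3EE
s_2 = InvRound(s_1, k_6) = 0xA3B3
s_3 = InvRound(s_2, k_5) = 0xDDA3
s_4 = InvRound(s_3, k_4) = 0x18DD
s_5 = InvRound(s_4, k_3) = 0x4F18
s_6 = InvRound(s_5, k_2) = 0x044F
s_7 = InvRound(s_6, k_1) = 0x3504
s_8 = InvRound(s_7, k_0) = 0x4735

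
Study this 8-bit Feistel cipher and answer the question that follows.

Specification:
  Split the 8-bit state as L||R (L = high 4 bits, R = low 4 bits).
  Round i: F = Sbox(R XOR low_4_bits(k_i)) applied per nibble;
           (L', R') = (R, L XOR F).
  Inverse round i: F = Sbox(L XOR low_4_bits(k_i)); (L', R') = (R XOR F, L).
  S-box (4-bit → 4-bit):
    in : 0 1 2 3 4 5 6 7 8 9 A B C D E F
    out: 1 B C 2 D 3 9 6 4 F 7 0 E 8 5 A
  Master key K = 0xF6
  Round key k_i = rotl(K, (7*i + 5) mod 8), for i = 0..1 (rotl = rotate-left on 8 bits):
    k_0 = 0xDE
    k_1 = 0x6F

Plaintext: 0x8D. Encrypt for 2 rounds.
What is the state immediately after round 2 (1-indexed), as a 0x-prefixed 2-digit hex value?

s_0 = plaintext = 0x8D
s_1 = Round(s_0, k_0) = 0xDA
s_2 = Round(s_1, k_1) = 0xAE

0xAE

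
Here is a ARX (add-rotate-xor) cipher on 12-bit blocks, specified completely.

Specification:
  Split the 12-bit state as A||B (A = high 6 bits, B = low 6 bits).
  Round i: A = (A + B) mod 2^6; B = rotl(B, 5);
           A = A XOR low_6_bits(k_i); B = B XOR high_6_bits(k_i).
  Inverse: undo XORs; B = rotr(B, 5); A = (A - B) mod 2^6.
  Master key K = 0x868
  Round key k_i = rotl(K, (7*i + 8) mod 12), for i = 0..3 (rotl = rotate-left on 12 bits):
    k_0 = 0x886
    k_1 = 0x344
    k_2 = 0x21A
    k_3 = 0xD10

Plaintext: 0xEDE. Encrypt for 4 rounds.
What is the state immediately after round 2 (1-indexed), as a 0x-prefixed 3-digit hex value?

s_0 = plaintext = 0xEDE
s_1 = Round(s_0, k_0) = 0x7ED
s_2 = Round(s_1, k_1) = 0x23B
s_3 = Round(s_2, k_2) = 0x675
s_4 = Round(s_3, k_3) = 0x78E

0x23B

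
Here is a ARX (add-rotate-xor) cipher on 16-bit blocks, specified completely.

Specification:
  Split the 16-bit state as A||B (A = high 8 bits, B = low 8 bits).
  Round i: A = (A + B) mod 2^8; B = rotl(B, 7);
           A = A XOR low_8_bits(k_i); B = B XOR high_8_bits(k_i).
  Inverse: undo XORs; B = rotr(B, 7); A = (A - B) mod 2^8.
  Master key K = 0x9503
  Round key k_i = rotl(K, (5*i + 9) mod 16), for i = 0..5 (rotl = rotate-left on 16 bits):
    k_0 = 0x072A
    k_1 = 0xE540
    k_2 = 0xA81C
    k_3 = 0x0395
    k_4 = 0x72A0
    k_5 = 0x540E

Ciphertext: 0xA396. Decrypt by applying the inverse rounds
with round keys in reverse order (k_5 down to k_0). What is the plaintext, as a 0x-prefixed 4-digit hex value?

s_0 = ciphertext = 0xA396
s_1 = InvRound(s_0, k_5) = 0x2885
s_2 = InvRound(s_1, k_4) = 0x99EF
s_3 = InvRound(s_2, k_3) = 0x33D9
s_4 = InvRound(s_3, k_2) = 0x4DE2
s_5 = InvRound(s_4, k_1) = 0xFF0E
s_6 = InvRound(s_5, k_0) = 0xC312

0xC312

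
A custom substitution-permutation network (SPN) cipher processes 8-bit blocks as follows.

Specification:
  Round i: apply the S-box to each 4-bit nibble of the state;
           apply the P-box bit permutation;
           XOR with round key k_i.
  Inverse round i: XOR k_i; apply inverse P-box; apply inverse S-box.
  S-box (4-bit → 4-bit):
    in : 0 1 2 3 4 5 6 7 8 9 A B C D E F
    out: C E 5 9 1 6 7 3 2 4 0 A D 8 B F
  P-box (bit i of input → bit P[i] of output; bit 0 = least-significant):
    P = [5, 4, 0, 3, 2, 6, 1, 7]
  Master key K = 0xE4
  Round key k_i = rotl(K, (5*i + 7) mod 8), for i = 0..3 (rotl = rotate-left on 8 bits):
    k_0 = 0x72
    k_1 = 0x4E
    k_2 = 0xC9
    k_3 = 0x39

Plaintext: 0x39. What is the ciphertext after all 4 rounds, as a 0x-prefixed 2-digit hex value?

s_0 = plaintext = 0x39
s_1 = Round(s_0, k_0) = 0xF7
s_2 = Round(s_1, k_1) = 0xB8
s_3 = Round(s_2, k_2) = 0x19
s_4 = Round(s_3, k_3) = 0xFA

0xFA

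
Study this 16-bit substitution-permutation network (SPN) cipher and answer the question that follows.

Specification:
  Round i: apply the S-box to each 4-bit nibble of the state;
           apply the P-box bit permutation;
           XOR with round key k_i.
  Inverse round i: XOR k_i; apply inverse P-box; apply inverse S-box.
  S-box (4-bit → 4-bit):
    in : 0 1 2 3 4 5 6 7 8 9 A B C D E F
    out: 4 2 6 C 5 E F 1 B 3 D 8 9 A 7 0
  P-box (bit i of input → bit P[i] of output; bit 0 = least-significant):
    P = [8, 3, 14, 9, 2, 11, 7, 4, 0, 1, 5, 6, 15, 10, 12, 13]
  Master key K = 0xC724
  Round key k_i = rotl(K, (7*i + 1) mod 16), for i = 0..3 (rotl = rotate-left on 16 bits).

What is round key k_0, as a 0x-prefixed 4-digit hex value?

K = 0xC724
k_0 = rotl(K, (7*0+1) mod 16) = rotl(K, 1) = 0x8E49

0x8E49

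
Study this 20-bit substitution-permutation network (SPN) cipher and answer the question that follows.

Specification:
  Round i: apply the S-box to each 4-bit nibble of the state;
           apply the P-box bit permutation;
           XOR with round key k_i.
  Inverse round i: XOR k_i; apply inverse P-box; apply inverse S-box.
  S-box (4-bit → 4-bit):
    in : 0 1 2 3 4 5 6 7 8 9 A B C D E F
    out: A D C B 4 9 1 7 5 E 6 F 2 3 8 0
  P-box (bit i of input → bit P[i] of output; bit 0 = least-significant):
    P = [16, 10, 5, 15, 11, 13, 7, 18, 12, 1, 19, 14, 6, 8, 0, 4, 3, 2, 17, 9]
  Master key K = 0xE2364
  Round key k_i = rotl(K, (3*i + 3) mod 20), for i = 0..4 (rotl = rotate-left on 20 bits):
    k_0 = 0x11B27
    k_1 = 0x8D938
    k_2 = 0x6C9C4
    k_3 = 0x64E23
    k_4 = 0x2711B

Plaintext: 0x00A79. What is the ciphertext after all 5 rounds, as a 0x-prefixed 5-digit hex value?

0xD1497

s_0 = plaintext = 0x00A79
s_1 = Round(s_0, k_0) = 0x9B491
s_2 = Round(s_1, k_1) = 0x77ACD
s_3 = Round(s_2, k_2) = 0xDEC8B
s_4 = Round(s_3, k_3) = 0x7C29D
s_5 = Round(s_4, k_4) = 0xD1497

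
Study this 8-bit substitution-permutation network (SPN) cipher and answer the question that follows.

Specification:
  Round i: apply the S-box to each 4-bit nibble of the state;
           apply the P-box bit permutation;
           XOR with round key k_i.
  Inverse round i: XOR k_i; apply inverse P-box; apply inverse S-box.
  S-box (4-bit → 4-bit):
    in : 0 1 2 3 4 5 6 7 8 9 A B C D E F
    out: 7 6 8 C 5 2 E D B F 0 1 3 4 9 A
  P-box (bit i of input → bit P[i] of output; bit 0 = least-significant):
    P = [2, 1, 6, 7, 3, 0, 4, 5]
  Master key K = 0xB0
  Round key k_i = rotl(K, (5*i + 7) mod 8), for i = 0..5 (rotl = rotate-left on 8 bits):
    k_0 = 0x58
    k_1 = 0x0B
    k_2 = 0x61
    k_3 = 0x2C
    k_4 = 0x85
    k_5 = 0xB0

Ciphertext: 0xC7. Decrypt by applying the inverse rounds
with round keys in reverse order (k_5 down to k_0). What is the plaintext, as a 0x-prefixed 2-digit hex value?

s_0 = ciphertext = 0xC7
s_1 = InvRound(s_0, k_5) = 0x60
s_2 = InvRound(s_1, k_4) = 0xF7
s_3 = InvRound(s_2, k_3) = 0x06
s_4 = InvRound(s_3, k_2) = 0xF0
s_5 = InvRound(s_4, k_1) = 0x96
s_6 = InvRound(s_5, k_0) = 0xB9

0xB9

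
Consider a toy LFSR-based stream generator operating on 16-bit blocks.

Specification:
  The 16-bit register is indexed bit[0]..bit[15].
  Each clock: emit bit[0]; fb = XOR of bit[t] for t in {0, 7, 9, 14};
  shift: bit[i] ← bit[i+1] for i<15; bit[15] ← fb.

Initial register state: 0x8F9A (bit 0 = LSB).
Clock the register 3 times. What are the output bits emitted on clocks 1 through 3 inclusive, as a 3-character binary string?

010

reg_0 = 0x8F9A
clock 1: out=0, reg = 0x47CD
clock 2: out=1, reg = 0x23E6
clock 3: out=0, reg = 0x11F3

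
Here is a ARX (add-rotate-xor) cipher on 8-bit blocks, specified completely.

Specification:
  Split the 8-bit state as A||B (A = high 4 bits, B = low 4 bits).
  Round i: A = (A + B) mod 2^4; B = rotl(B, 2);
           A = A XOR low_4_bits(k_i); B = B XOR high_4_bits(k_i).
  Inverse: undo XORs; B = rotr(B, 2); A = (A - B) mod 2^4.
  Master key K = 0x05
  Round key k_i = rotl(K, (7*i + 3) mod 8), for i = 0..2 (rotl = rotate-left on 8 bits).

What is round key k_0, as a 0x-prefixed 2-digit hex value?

0x28

K = 0x05
k_0 = rotl(K, (7*0+3) mod 8) = rotl(K, 3) = 0x28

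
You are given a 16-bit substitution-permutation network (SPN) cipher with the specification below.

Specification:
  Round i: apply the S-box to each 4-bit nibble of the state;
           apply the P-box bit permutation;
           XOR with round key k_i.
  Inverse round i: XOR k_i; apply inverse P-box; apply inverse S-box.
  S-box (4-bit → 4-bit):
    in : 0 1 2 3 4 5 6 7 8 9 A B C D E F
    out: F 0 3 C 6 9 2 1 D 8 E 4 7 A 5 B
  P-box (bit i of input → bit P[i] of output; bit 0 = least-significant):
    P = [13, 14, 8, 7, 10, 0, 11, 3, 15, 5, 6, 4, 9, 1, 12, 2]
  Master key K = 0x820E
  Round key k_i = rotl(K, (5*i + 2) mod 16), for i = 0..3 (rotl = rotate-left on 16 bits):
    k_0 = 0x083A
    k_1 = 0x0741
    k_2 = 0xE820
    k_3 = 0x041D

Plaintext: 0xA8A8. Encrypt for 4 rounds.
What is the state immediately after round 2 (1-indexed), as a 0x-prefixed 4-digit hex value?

0x3BC1

s_0 = plaintext = 0xA8A8
s_1 = Round(s_0, k_0) = 0xB1E5
s_2 = Round(s_1, k_1) = 0x3BC1
s_3 = Round(s_2, k_2) = 0xF465
s_4 = Round(s_3, k_3) = 0x26FA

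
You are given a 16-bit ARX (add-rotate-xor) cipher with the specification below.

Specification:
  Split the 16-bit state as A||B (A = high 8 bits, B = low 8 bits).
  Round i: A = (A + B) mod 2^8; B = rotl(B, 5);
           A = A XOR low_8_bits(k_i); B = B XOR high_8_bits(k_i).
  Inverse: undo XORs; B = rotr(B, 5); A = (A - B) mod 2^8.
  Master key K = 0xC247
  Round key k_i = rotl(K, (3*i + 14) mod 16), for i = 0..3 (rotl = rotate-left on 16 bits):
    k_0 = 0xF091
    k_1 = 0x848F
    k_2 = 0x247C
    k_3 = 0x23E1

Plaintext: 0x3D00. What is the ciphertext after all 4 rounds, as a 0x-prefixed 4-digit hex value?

s_0 = plaintext = 0x3D00
s_1 = Round(s_0, k_0) = 0xACF0
s_2 = Round(s_1, k_1) = 0x139A
s_3 = Round(s_2, k_2) = 0xD177
s_4 = Round(s_3, k_3) = 0xA9CD

0xA9CD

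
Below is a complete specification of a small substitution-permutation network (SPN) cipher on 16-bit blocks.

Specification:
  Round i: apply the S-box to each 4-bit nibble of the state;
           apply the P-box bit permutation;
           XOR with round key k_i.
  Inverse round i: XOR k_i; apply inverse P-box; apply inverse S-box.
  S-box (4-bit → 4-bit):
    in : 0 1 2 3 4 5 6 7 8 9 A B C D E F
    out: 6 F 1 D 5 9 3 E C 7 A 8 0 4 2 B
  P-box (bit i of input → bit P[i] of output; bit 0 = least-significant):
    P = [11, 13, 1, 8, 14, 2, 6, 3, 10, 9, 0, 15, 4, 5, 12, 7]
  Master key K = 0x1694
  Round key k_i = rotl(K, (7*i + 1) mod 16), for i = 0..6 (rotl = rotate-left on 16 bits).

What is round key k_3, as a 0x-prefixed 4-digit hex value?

K = 0x1694
k_0 = rotl(K, (7*0+1) mod 16) = rotl(K, 1) = 0x2D28
k_1 = rotl(K, (7*1+1) mod 16) = rotl(K, 8) = 0x9416
k_2 = rotl(K, (7*2+1) mod 16) = rotl(K, 15) = 0x0B4A
k_3 = rotl(K, (7*3+1) mod 16) = rotl(K, 6) = 0xA505

0xA505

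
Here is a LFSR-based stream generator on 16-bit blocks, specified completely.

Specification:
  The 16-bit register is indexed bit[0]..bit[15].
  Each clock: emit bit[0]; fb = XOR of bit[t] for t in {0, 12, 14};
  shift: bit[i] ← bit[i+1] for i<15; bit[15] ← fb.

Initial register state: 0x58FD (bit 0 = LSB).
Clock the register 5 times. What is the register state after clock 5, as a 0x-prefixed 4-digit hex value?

reg_0 = 0x58FD
clock 1: out=1, reg = 0xAC7E
clock 2: out=0, reg = 0x563F
clock 3: out=1, reg = 0xAB1F
clock 4: out=1, reg = 0xD58F
clock 5: out=1, reg = 0xEAC7

0xEAC7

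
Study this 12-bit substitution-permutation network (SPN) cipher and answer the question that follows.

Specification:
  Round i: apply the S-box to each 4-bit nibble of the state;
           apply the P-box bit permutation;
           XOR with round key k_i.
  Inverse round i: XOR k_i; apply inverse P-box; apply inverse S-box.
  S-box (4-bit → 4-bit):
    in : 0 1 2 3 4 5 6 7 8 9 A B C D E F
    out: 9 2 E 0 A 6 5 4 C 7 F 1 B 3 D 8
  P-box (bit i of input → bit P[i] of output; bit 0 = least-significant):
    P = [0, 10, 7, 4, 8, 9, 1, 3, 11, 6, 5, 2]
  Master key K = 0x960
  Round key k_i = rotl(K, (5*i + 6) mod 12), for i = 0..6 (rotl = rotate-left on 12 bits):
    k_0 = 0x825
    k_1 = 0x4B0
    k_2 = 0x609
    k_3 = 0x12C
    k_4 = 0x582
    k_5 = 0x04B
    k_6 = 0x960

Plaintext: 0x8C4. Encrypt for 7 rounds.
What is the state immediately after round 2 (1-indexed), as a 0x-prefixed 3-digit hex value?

0x235

s_0 = plaintext = 0x8C4
s_1 = Round(s_0, k_0) = 0xF19
s_2 = Round(s_1, k_1) = 0x235
s_3 = Round(s_2, k_2) = 0x2ED
s_4 = Round(s_3, k_3) = 0x443
s_5 = Round(s_4, k_4) = 0x7CE
s_6 = Round(s_5, k_5) = 0x3F2
s_7 = Round(s_6, k_6) = 0xDF8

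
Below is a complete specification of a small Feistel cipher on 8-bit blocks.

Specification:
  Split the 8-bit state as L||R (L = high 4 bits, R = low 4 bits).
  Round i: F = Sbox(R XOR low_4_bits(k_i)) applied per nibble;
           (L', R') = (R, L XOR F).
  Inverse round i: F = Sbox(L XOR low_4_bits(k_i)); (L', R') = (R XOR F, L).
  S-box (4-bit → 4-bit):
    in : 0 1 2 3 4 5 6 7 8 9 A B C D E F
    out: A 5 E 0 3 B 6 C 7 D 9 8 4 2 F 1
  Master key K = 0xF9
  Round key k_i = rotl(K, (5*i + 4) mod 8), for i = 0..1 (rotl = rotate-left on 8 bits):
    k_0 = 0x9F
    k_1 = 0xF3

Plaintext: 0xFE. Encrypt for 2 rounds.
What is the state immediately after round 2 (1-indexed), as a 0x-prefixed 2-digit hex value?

0xA3

s_0 = plaintext = 0xFE
s_1 = Round(s_0, k_0) = 0xEA
s_2 = Round(s_1, k_1) = 0xA3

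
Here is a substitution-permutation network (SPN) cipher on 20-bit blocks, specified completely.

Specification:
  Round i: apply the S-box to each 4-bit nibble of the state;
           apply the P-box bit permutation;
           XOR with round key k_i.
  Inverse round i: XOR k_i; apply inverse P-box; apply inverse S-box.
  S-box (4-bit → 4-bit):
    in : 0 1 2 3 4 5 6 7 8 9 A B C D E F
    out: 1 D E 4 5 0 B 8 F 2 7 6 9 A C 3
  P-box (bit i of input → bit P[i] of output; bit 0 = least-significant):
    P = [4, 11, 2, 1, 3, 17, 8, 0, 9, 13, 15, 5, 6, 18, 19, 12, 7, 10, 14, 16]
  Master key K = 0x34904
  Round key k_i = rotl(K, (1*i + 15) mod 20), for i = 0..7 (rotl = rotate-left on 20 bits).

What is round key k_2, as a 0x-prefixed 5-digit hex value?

0x86920

K = 0x34904
k_0 = rotl(K, (1*0+15) mod 20) = rotl(K, 15) = 0x21A48
k_1 = rotl(K, (1*1+15) mod 20) = rotl(K, 16) = 0x43490
k_2 = rotl(K, (1*2+15) mod 20) = rotl(K, 17) = 0x86920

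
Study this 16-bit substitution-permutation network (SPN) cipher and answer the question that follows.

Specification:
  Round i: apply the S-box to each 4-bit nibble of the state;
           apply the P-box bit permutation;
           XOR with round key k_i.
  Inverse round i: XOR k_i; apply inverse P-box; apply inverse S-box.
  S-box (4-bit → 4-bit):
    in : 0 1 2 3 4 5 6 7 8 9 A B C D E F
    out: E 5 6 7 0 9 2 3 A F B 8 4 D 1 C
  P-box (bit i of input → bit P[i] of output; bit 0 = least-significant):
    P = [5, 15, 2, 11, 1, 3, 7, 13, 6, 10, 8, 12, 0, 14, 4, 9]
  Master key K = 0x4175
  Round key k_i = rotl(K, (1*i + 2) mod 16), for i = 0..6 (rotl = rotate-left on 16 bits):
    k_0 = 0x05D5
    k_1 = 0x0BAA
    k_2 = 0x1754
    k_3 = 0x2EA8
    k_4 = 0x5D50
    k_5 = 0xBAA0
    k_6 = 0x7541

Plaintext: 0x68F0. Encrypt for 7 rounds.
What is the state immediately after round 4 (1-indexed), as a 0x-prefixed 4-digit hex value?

s_0 = plaintext = 0x68F0
s_1 = Round(s_0, k_0) = 0xF951
s_2 = Round(s_1, k_1) = 0x3CDC
s_3 = Round(s_2, k_2) = 0x76C3
s_4 = Round(s_3, k_3) = 0xEA0D
s_5 = Round(s_4, k_4) = 0x61BD
s_6 = Round(s_5, k_5) = 0xD3C4
s_7 = Round(s_6, k_6) = 0x7290

0xEA0D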